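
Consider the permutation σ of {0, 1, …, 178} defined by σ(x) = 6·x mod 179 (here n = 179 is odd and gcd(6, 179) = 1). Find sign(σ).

Start at x=85: 85 → 152 → 17 → 102 → 75 → 92 → 15 → … (one orbit).
Cycle lengths of π_6 on ℤ/179ℤ: [178, 1]; 2 cycles in total.
179 − 2 = 177 transpositions; sign(π) = (−1)^177 = -1.

-1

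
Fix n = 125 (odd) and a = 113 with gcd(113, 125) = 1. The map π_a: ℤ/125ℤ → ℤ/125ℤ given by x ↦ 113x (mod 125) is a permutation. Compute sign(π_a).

Trace 104: π^k(104) = [104, 2, 101, 38, 44, 97, 86] for k=0..6.
4 cycles of lengths [100, 20, 4, 1].
n − c = 125 − 4 = 121; sign = (−1)^121 = -1.
The Jacobi symbol (113|125) = -1 (Zolotarev) agrees.

-1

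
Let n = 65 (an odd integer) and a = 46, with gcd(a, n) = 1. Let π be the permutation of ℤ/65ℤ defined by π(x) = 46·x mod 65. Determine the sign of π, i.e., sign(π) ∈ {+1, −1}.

-1

Orbit of 36 under x↦46x: [36, 31, 61, 11, 51, 6, 16]… (length divides ord_65(46)).
π_46 has 10 disjoint cycles with lengths [12, 12, 12, 12, 12, 1, 1, 1, 1, 1] on {0,…,64}.
sign(π) = (−1)^{n − #cycles} = (−1)^{65−10} = (−1)^55 = -1.
(46|65)_J = -1 (Zolotarev's lemma cross-check).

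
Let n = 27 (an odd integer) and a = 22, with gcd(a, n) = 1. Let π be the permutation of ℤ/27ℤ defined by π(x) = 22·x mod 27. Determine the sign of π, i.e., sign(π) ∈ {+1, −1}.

+1

Start at x=19: 19 → 13 → 16 → 1 → 22 → 25 → 10 → … (one orbit).
7 cycles of lengths [9, 9, 3, 3, 1, 1, 1].
7 cycles on 27: each ℓ→(−1)^(ℓ−1), product (−1)^20 = +1.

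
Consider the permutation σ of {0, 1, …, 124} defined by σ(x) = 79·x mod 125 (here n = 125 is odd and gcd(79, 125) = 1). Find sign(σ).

+1

Start at x=114: 114 → 6 → 99 → 71 → 109 → 111 → 19 → … (one orbit).
Decompose π into cycles: lengths [50, 50, 10, 10, 2, 2, 1] (7 cycles, including the fixed point 0).
125 − 7 = 118 transpositions; sign(π) = (−1)^118 = +1.
Zolotarev: (79|125) = +1, matching the cycle-count sign.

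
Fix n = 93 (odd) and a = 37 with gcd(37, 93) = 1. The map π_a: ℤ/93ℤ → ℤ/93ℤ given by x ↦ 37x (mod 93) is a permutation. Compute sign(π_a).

Trace 67: π^k(67) = [67, 61, 25, 88, 1, 37] for k=0..5.
Cycle type of π: 6×15 + 1×3; total 18 cycles.
93 − 18 = 75 transpositions; sign(π) = (−1)^75 = -1.

-1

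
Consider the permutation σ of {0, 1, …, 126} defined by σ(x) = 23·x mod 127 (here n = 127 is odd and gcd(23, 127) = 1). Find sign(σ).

Orbit of 71 under x↦23x: [71, 109, 94, 3, 69, 63, 52]… (length divides ord_127(23)).
Cycle type of π: 126 + 1; total 2 cycles.
n − c = 127 − 2 = 125; sign = (−1)^125 = -1.
Zolotarev: (23|127) = -1, matching the cycle-count sign.

-1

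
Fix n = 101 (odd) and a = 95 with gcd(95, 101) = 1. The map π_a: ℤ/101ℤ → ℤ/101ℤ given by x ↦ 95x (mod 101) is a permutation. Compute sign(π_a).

+1

Start at x=1: 1 → 95 → 36 → 87 → 84 → 1 (one orbit).
Decompose π into cycles: lengths [5, 5, 5, 5, 5, 5, 5, 5, 5, 5, 5, 5, 5, 5, 5, 5, 5, 5, 5, 5, 1] (21 cycles, including the fixed point 0).
With 21 cycles on 101 points, sign = (−1)^{101−21} = +1.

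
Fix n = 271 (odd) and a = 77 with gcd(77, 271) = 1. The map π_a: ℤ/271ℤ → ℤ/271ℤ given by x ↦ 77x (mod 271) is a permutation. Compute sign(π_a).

+1

Orbit of 140 under x↦77x: [140, 211, 258, 83, 158, 242, 206]… (length divides ord_271(77)).
11 cycles of lengths [27, 27, 27, 27, 27, 27, 27, 27, 27, 27, 1].
With 11 cycles on 271 points, sign = (−1)^{271−11} = +1.
(77|271)_J = +1 (Zolotarev's lemma cross-check).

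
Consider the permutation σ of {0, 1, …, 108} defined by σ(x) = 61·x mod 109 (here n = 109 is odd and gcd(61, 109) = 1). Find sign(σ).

Trace 84: π^k(84) = [84, 1, 61, 15, 43, 7, 100] for k=0..6.
The orbit structure of x ↦ 61x mod 109: 3 orbits of sizes [54, 54, 1].
With 3 cycles on 109 points, sign = (−1)^{109−3} = +1.

+1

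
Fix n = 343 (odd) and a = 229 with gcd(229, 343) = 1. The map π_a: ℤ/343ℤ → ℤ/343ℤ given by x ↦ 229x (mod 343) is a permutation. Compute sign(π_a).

-1

Orbit of 69 under x↦229x: [69, 23, 122, 155, 166, 284, 209]… (length divides ord_343(229)).
Cycle type of π: 294 + 42 + 6 + 1; total 4 cycles.
sign(π) = (−1)^{n − #cycles} = (−1)^{343−4} = (−1)^339 = -1.
Check: (229/343) = -1 by Zolotarev.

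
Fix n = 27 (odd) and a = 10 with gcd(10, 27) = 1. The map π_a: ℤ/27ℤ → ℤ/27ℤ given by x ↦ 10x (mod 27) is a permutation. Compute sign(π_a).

Trace 19: π^k(19) = [19, 1, 10] for k=0..2.
The orbit structure of x ↦ 10x mod 27: 15 orbits of sizes [3, 3, 3, 3, 3, 3, 1, 1, 1, 1, 1, 1, 1, 1, 1].
sign(π) = (−1)^{n − #cycles} = (−1)^{27−15} = (−1)^12 = +1.
The Jacobi symbol (10|27) = +1 (Zolotarev) agrees.

+1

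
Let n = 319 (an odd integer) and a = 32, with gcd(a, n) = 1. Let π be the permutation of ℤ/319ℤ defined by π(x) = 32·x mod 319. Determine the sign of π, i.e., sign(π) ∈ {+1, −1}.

Start at x=122: 122 → 76 → 199 → 307 → 254 → 153 → 111 → … (one orbit).
The orbit structure of x ↦ 32x mod 319: 17 orbits of sizes [28, 28, 28, 28, 28, 28, 28, 28, 28, 28, 28, 2, 2, 2, 2, 2, 1].
Σ(ℓ_i−1) = 319−17 = 302; sign = (−1)^302 = +1.
Zolotarev: (32|319) = +1, matching the cycle-count sign.

+1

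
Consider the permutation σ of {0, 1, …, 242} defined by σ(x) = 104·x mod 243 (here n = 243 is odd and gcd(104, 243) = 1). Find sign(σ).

-1

Start at x=13: 13 → 137 → 154 → 221 → 142 → 188 → 112 → … (one orbit).
Cycle lengths of π_104 on ℤ/243ℤ: [162, 54, 18, 6, 2, 1]; 6 cycles in total.
n − c = 243 − 6 = 237; sign = (−1)^237 = -1.
Zolotarev: (104|243) = -1, matching the cycle-count sign.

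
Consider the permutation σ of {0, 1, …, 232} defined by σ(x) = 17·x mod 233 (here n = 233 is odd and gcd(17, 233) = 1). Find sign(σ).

Trace 158: π^k(158) = [158, 123, 227, 131, 130, 113, 57] for k=0..6.
π_17 has 2 disjoint cycles with lengths [232, 1] on {0,…,232}.
2 cycles on 233: each ℓ→(−1)^(ℓ−1), product (−1)^231 = -1.
Zolotarev: (17|233) = -1, matching the cycle-count sign.

-1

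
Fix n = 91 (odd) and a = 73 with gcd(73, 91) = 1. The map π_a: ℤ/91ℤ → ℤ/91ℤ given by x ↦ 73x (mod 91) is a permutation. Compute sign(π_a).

Start at x=31: 31 → 79 → 34 → 25 → 5 → 1 → 73 → … (one orbit).
The orbit structure of x ↦ 73x mod 91: 11 orbits of sizes [12, 12, 12, 12, 12, 12, 6, 4, 4, 4, 1].
Σ(ℓ_i−1) = 91−11 = 80; sign = (−1)^80 = +1.
Zolotarev: (73|91) = +1, matching the cycle-count sign.

+1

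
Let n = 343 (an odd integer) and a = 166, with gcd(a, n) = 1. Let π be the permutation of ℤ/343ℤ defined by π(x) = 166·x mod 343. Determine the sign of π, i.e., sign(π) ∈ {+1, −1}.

-1

Start at x=79: 79 → 80 → 246 → 19 → 67 → 146 → 226 → … (one orbit).
16 cycles of lengths [42, 42, 42, 42, 42, 42, 42, 6, 6, 6, 6, 6, 6, 6, 6, 1].
sign(π) = (−1)^{n − #cycles} = (−1)^{343−16} = (−1)^327 = -1.
Zolotarev: (166|343) = -1, matching the cycle-count sign.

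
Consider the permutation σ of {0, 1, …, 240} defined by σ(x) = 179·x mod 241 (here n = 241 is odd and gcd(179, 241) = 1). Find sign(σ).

-1

Orbit of 194 under x↦179x: [194, 22, 82, 218, 221, 35, 240]… (length divides ord_241(179)).
2 cycles of lengths [240, 1].
n − c = 241 − 2 = 239; sign = (−1)^239 = -1.
The Jacobi symbol (179|241) = -1 (Zolotarev) agrees.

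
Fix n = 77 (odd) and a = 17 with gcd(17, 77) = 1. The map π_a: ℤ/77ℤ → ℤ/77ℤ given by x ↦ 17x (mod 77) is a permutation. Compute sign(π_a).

+1

Start at x=53: 53 → 54 → 71 → 52 → 37 → 13 → 67 → … (one orbit).
Cycle lengths of π_17 on ℤ/77ℤ: [30, 30, 10, 6, 1]; 5 cycles in total.
sign(π) = (−1)^{n − #cycles} = (−1)^{77−5} = (−1)^72 = +1.
Via Zolotarev, sign(π_{17}) = (17|77) = +1.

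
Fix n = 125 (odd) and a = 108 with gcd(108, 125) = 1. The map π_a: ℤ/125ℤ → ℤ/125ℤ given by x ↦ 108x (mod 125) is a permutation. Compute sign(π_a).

-1

Trace 117: π^k(117) = [117, 11, 63, 54, 82, 106, 73] for k=0..6.
4 cycles of lengths [100, 20, 4, 1].
Σ(ℓ_i−1) = 125−4 = 121; sign = (−1)^121 = -1.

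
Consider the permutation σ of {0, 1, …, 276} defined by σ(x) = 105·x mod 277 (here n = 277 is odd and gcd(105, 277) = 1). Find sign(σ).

Start at x=153: 153 → 276 → 172 → 55 → 235 → 22 → 94 → … (one orbit).
π_105 has 2 disjoint cycles with lengths [276, 1] on {0,…,276}.
sign(π) = (−1)^{n − #cycles} = (−1)^{277−2} = (−1)^275 = -1.
Via Zolotarev, sign(π_{105}) = (105|277) = -1.

-1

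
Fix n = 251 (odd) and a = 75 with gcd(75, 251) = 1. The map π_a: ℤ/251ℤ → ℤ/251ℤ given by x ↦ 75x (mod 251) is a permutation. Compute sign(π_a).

Orbit of 41 under x↦75x: [41, 63, 207, 214, 237, 205, 64]… (length divides ord_251(75)).
The orbit structure of x ↦ 75x mod 251: 3 orbits of sizes [125, 125, 1].
251 − 3 = 248 transpositions; sign(π) = (−1)^248 = +1.

+1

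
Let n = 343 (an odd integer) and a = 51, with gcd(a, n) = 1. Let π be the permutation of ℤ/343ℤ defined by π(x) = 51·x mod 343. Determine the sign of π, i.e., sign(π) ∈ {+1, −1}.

Orbit of 309 under x↦51x: [309, 324, 60, 316, 338, 88, 29]… (length divides ord_343(51)).
Cycle lengths of π_51 on ℤ/343ℤ: [147, 147, 21, 21, 3, 3, 1]; 7 cycles in total.
n − c = 343 − 7 = 336; sign = (−1)^336 = +1.
Check: (51/343) = +1 by Zolotarev.

+1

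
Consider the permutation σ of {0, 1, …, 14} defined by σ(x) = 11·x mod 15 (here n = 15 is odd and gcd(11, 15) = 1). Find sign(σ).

-1

Trace 11: π^k(11) = [11, 1] for k=0..1.
The orbit structure of x ↦ 11x mod 15: 10 orbits of sizes [2, 2, 2, 2, 2, 1, 1, 1, 1, 1].
With 10 cycles on 15 points, sign = (−1)^{15−10} = -1.
The Jacobi symbol (11|15) = -1 (Zolotarev) agrees.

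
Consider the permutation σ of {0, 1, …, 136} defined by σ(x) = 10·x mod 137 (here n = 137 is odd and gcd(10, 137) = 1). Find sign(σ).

Orbit of 136 under x↦10x: [136, 127, 37, 96, 1, 10, 100]… (length divides ord_137(10)).
π_10 has 18 disjoint cycles with lengths [8, 8, 8, 8, 8, 8, 8, 8, 8, 8, 8, 8, 8, 8, 8, 8, 8, 1] on {0,…,136}.
With 18 cycles on 137 points, sign = (−1)^{137−18} = -1.
Via Zolotarev, sign(π_{10}) = (10|137) = -1.

-1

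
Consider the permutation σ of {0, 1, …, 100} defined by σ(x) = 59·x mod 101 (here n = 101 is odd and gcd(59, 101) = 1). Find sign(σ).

-1

Trace 31: π^k(31) = [31, 11, 43, 12, 1, 59, 47] for k=0..6.
Cycle lengths of π_59 on ℤ/101ℤ: [100, 1]; 2 cycles in total.
2 cycles on 101: each ℓ→(−1)^(ℓ−1), product (−1)^99 = -1.
Check: (59/101) = -1 by Zolotarev.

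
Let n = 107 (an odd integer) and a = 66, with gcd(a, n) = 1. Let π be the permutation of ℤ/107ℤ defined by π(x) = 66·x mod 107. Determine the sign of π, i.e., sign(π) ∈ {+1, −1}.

-1

Start at x=19: 19 → 77 → 53 → 74 → 69 → 60 → 1 → … (one orbit).
2 cycles of lengths [106, 1].
With 2 cycles on 107 points, sign = (−1)^{107−2} = -1.
Zolotarev: (66|107) = -1, matching the cycle-count sign.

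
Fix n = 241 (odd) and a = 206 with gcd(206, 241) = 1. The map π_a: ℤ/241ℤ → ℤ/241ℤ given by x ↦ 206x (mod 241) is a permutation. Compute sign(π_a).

-1

Orbit of 41 under x↦206x: [41, 11, 97, 220, 12, 62, 240]… (length divides ord_241(206)).
The orbit structure of x ↦ 206x mod 241: 2 orbits of sizes [240, 1].
Σ(ℓ_i−1) = 241−2 = 239; sign = (−1)^239 = -1.
Check: (206/241) = -1 by Zolotarev.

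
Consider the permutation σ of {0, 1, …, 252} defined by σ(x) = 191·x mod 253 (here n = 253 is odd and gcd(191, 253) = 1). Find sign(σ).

-1

Start at x=158: 158 → 71 → 152 → 190 → 111 → 202 → 126 → … (one orbit).
Cycle type of π: 110×2 + 22 + 5×2 + 1; total 6 cycles.
Σ(ℓ_i−1) = 253−6 = 247; sign = (−1)^247 = -1.
Zolotarev: (191|253) = -1, matching the cycle-count sign.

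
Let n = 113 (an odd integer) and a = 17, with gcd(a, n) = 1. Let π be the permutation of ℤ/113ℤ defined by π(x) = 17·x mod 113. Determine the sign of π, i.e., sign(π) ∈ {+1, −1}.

Start at x=112: 112 → 96 → 50 → 59 → 99 → 101 → 22 → … (one orbit).
Decompose π into cycles: lengths [112, 1] (2 cycles, including the fixed point 0).
113 − 2 = 111 transpositions; sign(π) = (−1)^111 = -1.
The Jacobi symbol (17|113) = -1 (Zolotarev) agrees.

-1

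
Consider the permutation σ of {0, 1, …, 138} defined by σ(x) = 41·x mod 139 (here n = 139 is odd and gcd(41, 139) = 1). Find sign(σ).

+1

Orbit of 30 under x↦41x: [30, 118, 112, 5, 66, 65, 24]… (length divides ord_139(41)).
The orbit structure of x ↦ 41x mod 139: 3 orbits of sizes [69, 69, 1].
3 cycles on 139: each ℓ→(−1)^(ℓ−1), product (−1)^136 = +1.
Check: (41/139) = +1 by Zolotarev.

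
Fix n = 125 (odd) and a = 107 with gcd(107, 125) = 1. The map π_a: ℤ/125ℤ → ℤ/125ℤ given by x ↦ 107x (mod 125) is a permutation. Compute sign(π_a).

Trace 57: π^k(57) = [57, 99, 93, 76, 7, 124, 18] for k=0..6.
Cycle lengths of π_107 on ℤ/125ℤ: [20, 20, 20, 20, 20, 4, 4, 4, 4, 4, 4, 1]; 12 cycles in total.
sign(π) = (−1)^{n − #cycles} = (−1)^{125−12} = (−1)^113 = -1.
Via Zolotarev, sign(π_{107}) = (107|125) = -1.

-1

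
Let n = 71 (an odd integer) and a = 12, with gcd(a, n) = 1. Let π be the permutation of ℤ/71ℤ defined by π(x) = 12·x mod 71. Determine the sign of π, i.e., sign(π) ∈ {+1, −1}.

+1

Orbit of 36 under x↦12x: [36, 6, 1, 12, 2, 24, 4]… (length divides ord_71(12)).
π_12 has 3 disjoint cycles with lengths [35, 35, 1] on {0,…,70}.
3 cycles on 71: each ℓ→(−1)^(ℓ−1), product (−1)^68 = +1.
Via Zolotarev, sign(π_{12}) = (12|71) = +1.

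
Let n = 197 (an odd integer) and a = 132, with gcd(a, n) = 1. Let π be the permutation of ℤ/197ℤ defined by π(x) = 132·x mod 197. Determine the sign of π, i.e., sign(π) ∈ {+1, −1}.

+1

Orbit of 16 under x↦132x: [16, 142, 29, 85, 188, 191, 193]… (length divides ord_197(132)).
The orbit structure of x ↦ 132x mod 197: 5 orbits of sizes [49, 49, 49, 49, 1].
197 − 5 = 192 transpositions; sign(π) = (−1)^192 = +1.
Via Zolotarev, sign(π_{132}) = (132|197) = +1.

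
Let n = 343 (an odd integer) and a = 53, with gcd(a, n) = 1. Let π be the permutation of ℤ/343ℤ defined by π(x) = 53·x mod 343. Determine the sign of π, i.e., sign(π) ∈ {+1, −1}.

Trace 176: π^k(176) = [176, 67, 121, 239, 319, 100, 155] for k=0..6.
The orbit structure of x ↦ 53x mod 343: 7 orbits of sizes [147, 147, 21, 21, 3, 3, 1].
Σ(ℓ_i−1) = 343−7 = 336; sign = (−1)^336 = +1.

+1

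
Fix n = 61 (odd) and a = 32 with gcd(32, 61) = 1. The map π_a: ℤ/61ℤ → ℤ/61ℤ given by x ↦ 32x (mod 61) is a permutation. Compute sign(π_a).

-1

Trace 40: π^k(40) = [40, 60, 29, 13, 50, 14, 21] for k=0..6.
6 cycles of lengths [12, 12, 12, 12, 12, 1].
sign(π) = (−1)^{n − #cycles} = (−1)^{61−6} = (−1)^55 = -1.
(32|61)_J = -1 (Zolotarev's lemma cross-check).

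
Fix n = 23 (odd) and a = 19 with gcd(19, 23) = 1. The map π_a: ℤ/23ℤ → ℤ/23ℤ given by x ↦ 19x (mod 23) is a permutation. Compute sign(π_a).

Orbit of 17 under x↦19x: [17, 1, 19, 16, 5, 3, 11]… (length divides ord_23(19)).
Decompose π into cycles: lengths [22, 1] (2 cycles, including the fixed point 0).
n − c = 23 − 2 = 21; sign = (−1)^21 = -1.
The Jacobi symbol (19|23) = -1 (Zolotarev) agrees.

-1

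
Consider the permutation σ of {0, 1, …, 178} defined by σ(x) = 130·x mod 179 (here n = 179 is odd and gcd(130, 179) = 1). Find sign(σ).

-1

Trace 19: π^k(19) = [19, 143, 153, 21, 45, 122, 108] for k=0..6.
π_130 has 2 disjoint cycles with lengths [178, 1] on {0,…,178}.
sign(π) = (−1)^{n − #cycles} = (−1)^{179−2} = (−1)^177 = -1.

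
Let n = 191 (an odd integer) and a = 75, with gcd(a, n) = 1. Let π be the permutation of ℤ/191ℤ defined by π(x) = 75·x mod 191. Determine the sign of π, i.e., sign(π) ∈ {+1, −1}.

+1

Orbit of 97 under x↦75x: [97, 17, 129, 125, 16, 54, 39]… (length divides ord_191(75)).
3 cycles of lengths [95, 95, 1].
191 − 3 = 188 transpositions; sign(π) = (−1)^188 = +1.
Zolotarev: (75|191) = +1, matching the cycle-count sign.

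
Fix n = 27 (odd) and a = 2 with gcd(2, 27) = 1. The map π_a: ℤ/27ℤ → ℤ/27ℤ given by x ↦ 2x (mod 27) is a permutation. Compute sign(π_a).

-1

Start at x=5: 5 → 10 → 20 → 13 → 26 → 25 → 23 → … (one orbit).
Decompose π into cycles: lengths [18, 6, 2, 1] (4 cycles, including the fixed point 0).
27 − 4 = 23 transpositions; sign(π) = (−1)^23 = -1.
Check: (2/27) = -1 by Zolotarev.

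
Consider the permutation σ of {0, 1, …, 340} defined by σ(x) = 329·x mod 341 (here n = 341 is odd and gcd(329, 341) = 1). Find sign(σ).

Orbit of 287 under x↦329x: [287, 307, 67, 219, 100, 164, 78]… (length divides ord_341(329)).
18 cycles of lengths [30, 30, 30, 30, 30, 30, 30, 30, 30, 30, 15, 15, 2, 2, 2, 2, 2, 1].
With 18 cycles on 341 points, sign = (−1)^{341−18} = -1.
Via Zolotarev, sign(π_{329}) = (329|341) = -1.

-1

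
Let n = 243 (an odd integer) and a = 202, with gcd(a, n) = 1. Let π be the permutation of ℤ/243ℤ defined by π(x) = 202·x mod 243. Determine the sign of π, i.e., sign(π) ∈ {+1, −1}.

Trace 181: π^k(181) = [181, 112, 25, 190, 229, 88, 37] for k=0..6.
π_202 has 11 disjoint cycles with lengths [81, 81, 27, 27, 9, 9, 3, 3, 1, 1, 1] on {0,…,242}.
243 − 11 = 232 transpositions; sign(π) = (−1)^232 = +1.
The Jacobi symbol (202|243) = +1 (Zolotarev) agrees.

+1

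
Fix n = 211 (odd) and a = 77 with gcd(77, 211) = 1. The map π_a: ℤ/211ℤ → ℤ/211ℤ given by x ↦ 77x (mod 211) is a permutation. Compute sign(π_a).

Trace 210: π^k(210) = [210, 134, 190, 71, 192, 14, 23] for k=0..6.
8 cycles of lengths [30, 30, 30, 30, 30, 30, 30, 1].
211 − 8 = 203 transpositions; sign(π) = (−1)^203 = -1.
Zolotarev: (77|211) = -1, matching the cycle-count sign.

-1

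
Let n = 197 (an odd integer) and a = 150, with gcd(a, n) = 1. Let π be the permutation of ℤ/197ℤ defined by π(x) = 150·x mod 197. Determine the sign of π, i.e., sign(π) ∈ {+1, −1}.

+1

Trace 16: π^k(16) = [16, 36, 81, 133, 53, 70, 59] for k=0..6.
The orbit structure of x ↦ 150x mod 197: 5 orbits of sizes [49, 49, 49, 49, 1].
5 cycles on 197: each ℓ→(−1)^(ℓ−1), product (−1)^192 = +1.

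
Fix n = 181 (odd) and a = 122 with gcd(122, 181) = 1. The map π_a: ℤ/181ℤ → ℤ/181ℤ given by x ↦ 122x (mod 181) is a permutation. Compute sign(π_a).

Orbit of 59 under x↦122x: [59, 139, 125, 46, 1, 122, 42]… (length divides ord_181(122)).
π_122 has 19 disjoint cycles with lengths [10, 10, 10, 10, 10, 10, 10, 10, 10, 10, 10, 10, 10, 10, 10, 10, 10, 10, 1] on {0,…,180}.
sign(π) = (−1)^{n − #cycles} = (−1)^{181−19} = (−1)^162 = +1.
Via Zolotarev, sign(π_{122}) = (122|181) = +1.

+1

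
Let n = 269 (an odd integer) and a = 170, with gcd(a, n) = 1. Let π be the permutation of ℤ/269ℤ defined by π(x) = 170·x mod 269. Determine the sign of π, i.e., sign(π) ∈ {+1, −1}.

Trace 51: π^k(51) = [51, 62, 49, 260, 84, 23, 144] for k=0..6.
Cycle lengths of π_170 on ℤ/269ℤ: [134, 134, 1]; 3 cycles in total.
sign(π) = (−1)^{n − #cycles} = (−1)^{269−3} = (−1)^266 = +1.

+1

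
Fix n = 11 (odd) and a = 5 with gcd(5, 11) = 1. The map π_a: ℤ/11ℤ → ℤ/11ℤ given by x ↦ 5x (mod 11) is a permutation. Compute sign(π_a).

+1

Start at x=5: 5 → 3 → 4 → 9 → 1 → 5 (one orbit).
Cycle type of π: 5×2 + 1; total 3 cycles.
3 cycles on 11: each ℓ→(−1)^(ℓ−1), product (−1)^8 = +1.
Zolotarev: (5|11) = +1, matching the cycle-count sign.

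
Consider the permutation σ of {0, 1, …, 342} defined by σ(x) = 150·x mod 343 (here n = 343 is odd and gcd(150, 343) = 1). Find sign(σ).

-1

Trace 184: π^k(184) = [184, 160, 333, 215, 8, 171, 268] for k=0..6.
Decompose π into cycles: lengths [294, 42, 6, 1] (4 cycles, including the fixed point 0).
Σ(ℓ_i−1) = 343−4 = 339; sign = (−1)^339 = -1.
Check: (150/343) = -1 by Zolotarev.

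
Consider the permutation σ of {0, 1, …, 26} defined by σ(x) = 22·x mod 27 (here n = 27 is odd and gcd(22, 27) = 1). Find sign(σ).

Orbit of 1 under x↦22x: [1, 22, 25, 10, 4, 7, 19]… (length divides ord_27(22)).
Decompose π into cycles: lengths [9, 9, 3, 3, 1, 1, 1] (7 cycles, including the fixed point 0).
27 − 7 = 20 transpositions; sign(π) = (−1)^20 = +1.

+1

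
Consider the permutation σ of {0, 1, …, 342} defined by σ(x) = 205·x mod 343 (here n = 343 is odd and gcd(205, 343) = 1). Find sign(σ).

Start at x=37: 37 → 39 → 106 → 121 → 109 → 50 → 303 → … (one orbit).
Decompose π into cycles: lengths [147, 147, 21, 21, 3, 3, 1] (7 cycles, including the fixed point 0).
343 − 7 = 336 transpositions; sign(π) = (−1)^336 = +1.

+1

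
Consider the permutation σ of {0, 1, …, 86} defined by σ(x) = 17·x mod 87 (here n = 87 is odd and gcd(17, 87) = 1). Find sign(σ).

Trace 1: π^k(1) = [1, 17, 28, 41] for k=0..3.
Cycle lengths of π_17 on ℤ/87ℤ: [4, 4, 4, 4, 4, 4, 4, 4, 4, 4, 4, 4, 4, 4, 4, 4, 4, 4, 4, 4, 4, 2, 1]; 23 cycles in total.
23 cycles on 87: each ℓ→(−1)^(ℓ−1), product (−1)^64 = +1.
(17|87)_J = +1 (Zolotarev's lemma cross-check).

+1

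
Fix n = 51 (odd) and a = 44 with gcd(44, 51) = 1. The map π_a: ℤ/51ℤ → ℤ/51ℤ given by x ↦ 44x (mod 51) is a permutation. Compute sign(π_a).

Orbit of 16 under x↦44x: [16, 41, 19, 20, 13, 11, 25]… (length divides ord_51(44)).
Cycle lengths of π_44 on ℤ/51ℤ: [16, 16, 16, 2, 1]; 5 cycles in total.
n − c = 51 − 5 = 46; sign = (−1)^46 = +1.

+1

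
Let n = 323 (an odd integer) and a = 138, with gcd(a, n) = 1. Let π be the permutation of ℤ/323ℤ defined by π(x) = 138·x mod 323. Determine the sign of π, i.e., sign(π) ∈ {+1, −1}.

Trace 256: π^k(256) = [256, 121, 225, 42, 305, 100, 234] for k=0..6.
Decompose π into cycles: lengths [72, 72, 72, 72, 9, 9, 8, 8, 1] (9 cycles, including the fixed point 0).
sign(π) = (−1)^{n − #cycles} = (−1)^{323−9} = (−1)^314 = +1.

+1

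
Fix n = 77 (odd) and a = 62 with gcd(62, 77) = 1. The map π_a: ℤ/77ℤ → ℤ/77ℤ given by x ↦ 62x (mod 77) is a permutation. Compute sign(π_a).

Trace 62: π^k(62) = [62, 71, 13, 36, 76, 15, 6] for k=0..6.
π_62 has 11 disjoint cycles with lengths [10, 10, 10, 10, 10, 10, 10, 2, 2, 2, 1] on {0,…,76}.
With 11 cycles on 77 points, sign = (−1)^{77−11} = +1.
The Jacobi symbol (62|77) = +1 (Zolotarev) agrees.

+1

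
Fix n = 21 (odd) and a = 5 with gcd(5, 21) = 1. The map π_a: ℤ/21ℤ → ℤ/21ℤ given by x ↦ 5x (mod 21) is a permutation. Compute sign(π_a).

+1

Start at x=5: 5 → 4 → 20 → 16 → 17 → 1 → 5 (one orbit).
Decompose π into cycles: lengths [6, 6, 6, 2, 1] (5 cycles, including the fixed point 0).
n − c = 21 − 5 = 16; sign = (−1)^16 = +1.
Zolotarev: (5|21) = +1, matching the cycle-count sign.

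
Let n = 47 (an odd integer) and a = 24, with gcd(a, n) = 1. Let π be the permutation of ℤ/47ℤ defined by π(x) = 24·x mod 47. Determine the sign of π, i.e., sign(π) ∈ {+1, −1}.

Orbit of 6 under x↦24x: [6, 3, 25, 36, 18, 9, 28]… (length divides ord_47(24)).
Cycle type of π: 23×2 + 1; total 3 cycles.
sign(π) = (−1)^{n − #cycles} = (−1)^{47−3} = (−1)^44 = +1.
Zolotarev: (24|47) = +1, matching the cycle-count sign.

+1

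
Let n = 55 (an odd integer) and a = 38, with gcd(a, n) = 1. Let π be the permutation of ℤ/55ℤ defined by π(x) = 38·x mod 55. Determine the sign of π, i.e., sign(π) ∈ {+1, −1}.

-1

Orbit of 53 under x↦38x: [53, 34, 27, 36, 48, 9, 12]… (length divides ord_55(38)).
6 cycles of lengths [20, 20, 5, 5, 4, 1].
sign(π) = (−1)^{n − #cycles} = (−1)^{55−6} = (−1)^49 = -1.
(38|55)_J = -1 (Zolotarev's lemma cross-check).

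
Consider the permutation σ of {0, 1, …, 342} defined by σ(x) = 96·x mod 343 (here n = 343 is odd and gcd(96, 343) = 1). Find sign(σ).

Orbit of 191 under x↦96x: [191, 157, 323, 138, 214, 307, 317]… (length divides ord_343(96)).
Decompose π into cycles: lengths [294, 42, 6, 1] (4 cycles, including the fixed point 0).
With 4 cycles on 343 points, sign = (−1)^{343−4} = -1.
Via Zolotarev, sign(π_{96}) = (96|343) = -1.

-1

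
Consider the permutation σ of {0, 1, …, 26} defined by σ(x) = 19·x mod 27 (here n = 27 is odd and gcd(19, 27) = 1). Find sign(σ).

+1

Start at x=19: 19 → 10 → 1 → 19 (one orbit).
Decompose π into cycles: lengths [3, 3, 3, 3, 3, 3, 1, 1, 1, 1, 1, 1, 1, 1, 1] (15 cycles, including the fixed point 0).
15 cycles on 27: each ℓ→(−1)^(ℓ−1), product (−1)^12 = +1.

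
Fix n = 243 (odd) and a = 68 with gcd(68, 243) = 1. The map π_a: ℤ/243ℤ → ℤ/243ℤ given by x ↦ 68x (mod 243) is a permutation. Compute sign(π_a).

Orbit of 229 under x↦68x: [229, 20, 145, 140, 43, 8, 58]… (length divides ord_243(68)).
Decompose π into cycles: lengths [162, 54, 18, 6, 2, 1] (6 cycles, including the fixed point 0).
6 cycles on 243: each ℓ→(−1)^(ℓ−1), product (−1)^237 = -1.
(68|243)_J = -1 (Zolotarev's lemma cross-check).

-1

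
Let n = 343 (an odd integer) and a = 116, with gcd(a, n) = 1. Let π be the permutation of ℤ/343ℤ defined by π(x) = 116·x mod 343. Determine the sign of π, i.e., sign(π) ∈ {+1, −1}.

+1

Orbit of 18 under x↦116x: [18, 30, 50, 312, 177, 295, 263]… (length divides ord_343(116)).
Decompose π into cycles: lengths [21, 21, 21, 21, 21, 21, 21, 21, 21, 21, 21, 21, 21, 21, 3, 3, 3, 3, 3, 3, 3, 3, 3, 3, 3, 3, 3, 3, 3, 3, 1] (31 cycles, including the fixed point 0).
n − c = 343 − 31 = 312; sign = (−1)^312 = +1.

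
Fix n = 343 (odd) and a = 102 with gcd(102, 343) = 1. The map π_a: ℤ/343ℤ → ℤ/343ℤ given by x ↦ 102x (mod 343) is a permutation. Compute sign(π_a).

+1

Orbit of 25 under x↦102x: [25, 149, 106, 179, 79, 169, 88]… (length divides ord_343(102)).
Cycle lengths of π_102 on ℤ/343ℤ: [147, 147, 21, 21, 3, 3, 1]; 7 cycles in total.
n − c = 343 − 7 = 336; sign = (−1)^336 = +1.
Zolotarev: (102|343) = +1, matching the cycle-count sign.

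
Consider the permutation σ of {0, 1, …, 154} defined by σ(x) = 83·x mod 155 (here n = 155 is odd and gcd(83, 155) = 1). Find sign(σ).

+1

Orbit of 37 under x↦83x: [37, 126, 73, 14, 77, 36, 43]… (length divides ord_155(83)).
π_83 has 5 disjoint cycles with lengths [60, 60, 30, 4, 1] on {0,…,154}.
n − c = 155 − 5 = 150; sign = (−1)^150 = +1.
The Jacobi symbol (83|155) = +1 (Zolotarev) agrees.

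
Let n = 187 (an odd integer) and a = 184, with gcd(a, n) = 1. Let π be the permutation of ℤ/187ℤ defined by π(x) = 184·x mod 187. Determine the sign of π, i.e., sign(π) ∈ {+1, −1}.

Start at x=152: 152 → 105 → 59 → 10 → 157 → 90 → 104 → … (one orbit).
Cycle type of π: 80×2 + 16 + 10 + 1; total 5 cycles.
Σ(ℓ_i−1) = 187−5 = 182; sign = (−1)^182 = +1.
(184|187)_J = +1 (Zolotarev's lemma cross-check).

+1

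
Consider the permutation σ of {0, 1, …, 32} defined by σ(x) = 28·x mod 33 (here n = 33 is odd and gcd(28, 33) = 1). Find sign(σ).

-1

Orbit of 4 under x↦28x: [4, 13, 1, 28, 25, 7, 31]… (length divides ord_33(28)).
π_28 has 6 disjoint cycles with lengths [10, 10, 10, 1, 1, 1] on {0,…,32}.
n − c = 33 − 6 = 27; sign = (−1)^27 = -1.
The Jacobi symbol (28|33) = -1 (Zolotarev) agrees.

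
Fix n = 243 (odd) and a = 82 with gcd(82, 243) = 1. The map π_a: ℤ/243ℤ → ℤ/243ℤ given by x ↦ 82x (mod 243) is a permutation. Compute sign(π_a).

Orbit of 1 under x↦82x: [1, 82, 163]… (length divides ord_243(82)).
π_82 has 135 disjoint cycles with lengths [3, 3, 3, 3, 3, 3, 3, 3, 3, 3, 3, 3, 3, 3, 3, 3, 3, 3, 3, 3, 3, 3, 3, 3, 3, 3, 3, 3, 3, 3, 3, 3, 3, 3, 3, 3, 3, 3, 3, 3, 3, 3, 3, 3, 3, 3, 3, 3, 3, 3, 3, 3, 3, 3, 1, 1, 1, 1, 1, 1, 1, 1, 1, 1, 1, 1, 1, 1, 1, 1, 1, 1, 1, 1, 1, 1, 1, 1, 1, 1, 1, 1, 1, 1, 1, 1, 1, 1, 1, 1, 1, 1, 1, 1, 1, 1, 1, 1, 1, 1, 1, 1, 1, 1, 1, 1, 1, 1, 1, 1, 1, 1, 1, 1, 1, 1, 1, 1, 1, 1, 1, 1, 1, 1, 1, 1, 1, 1, 1, 1, 1, 1, 1, 1, 1] on {0,…,242}.
Σ(ℓ_i−1) = 243−135 = 108; sign = (−1)^108 = +1.

+1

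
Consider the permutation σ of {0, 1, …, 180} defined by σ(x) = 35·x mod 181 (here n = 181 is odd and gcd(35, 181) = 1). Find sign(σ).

-1

Orbit of 35 under x↦35x: [35, 139, 159, 135, 19, 122, 107]… (length divides ord_181(35)).
The orbit structure of x ↦ 35x mod 181: 10 orbits of sizes [20, 20, 20, 20, 20, 20, 20, 20, 20, 1].
Σ(ℓ_i−1) = 181−10 = 171; sign = (−1)^171 = -1.
Via Zolotarev, sign(π_{35}) = (35|181) = -1.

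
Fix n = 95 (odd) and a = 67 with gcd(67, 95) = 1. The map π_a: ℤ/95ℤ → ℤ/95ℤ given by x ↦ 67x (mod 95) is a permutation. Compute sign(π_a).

+1

Trace 1: π^k(1) = [1, 67, 24, 88, 6, 22, 49] for k=0..6.
Cycle type of π: 36×2 + 18 + 4 + 1; total 5 cycles.
n − c = 95 − 5 = 90; sign = (−1)^90 = +1.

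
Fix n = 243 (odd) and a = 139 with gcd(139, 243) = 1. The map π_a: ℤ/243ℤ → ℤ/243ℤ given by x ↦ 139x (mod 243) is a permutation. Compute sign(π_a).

+1

Orbit of 154 under x↦139x: [154, 22, 142, 55, 112, 16, 37]… (length divides ord_243(139)).
Cycle type of π: 81×2 + 27×2 + 9×2 + 3×2 + 1×3; total 11 cycles.
11 cycles on 243: each ℓ→(−1)^(ℓ−1), product (−1)^232 = +1.
(139|243)_J = +1 (Zolotarev's lemma cross-check).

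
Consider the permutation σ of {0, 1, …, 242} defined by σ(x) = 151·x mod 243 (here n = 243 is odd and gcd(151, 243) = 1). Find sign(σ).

Trace 205: π^k(205) = [205, 94, 100, 34, 31, 64, 187] for k=0..6.
Cycle type of π: 81×2 + 27×2 + 9×2 + 3×2 + 1×3; total 11 cycles.
With 11 cycles on 243 points, sign = (−1)^{243−11} = +1.
Check: (151/243) = +1 by Zolotarev.

+1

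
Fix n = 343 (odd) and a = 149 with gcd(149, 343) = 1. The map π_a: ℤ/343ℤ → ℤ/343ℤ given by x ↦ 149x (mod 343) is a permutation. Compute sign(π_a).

+1

Trace 22: π^k(22) = [22, 191, 333, 225, 254, 116, 134] for k=0..6.
7 cycles of lengths [147, 147, 21, 21, 3, 3, 1].
7 cycles on 343: each ℓ→(−1)^(ℓ−1), product (−1)^336 = +1.
Zolotarev: (149|343) = +1, matching the cycle-count sign.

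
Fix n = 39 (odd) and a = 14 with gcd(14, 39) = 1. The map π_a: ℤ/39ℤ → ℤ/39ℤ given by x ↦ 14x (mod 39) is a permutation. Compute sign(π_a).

-1

Trace 14: π^k(14) = [14, 1] for k=0..1.
Decompose π into cycles: lengths [2, 2, 2, 2, 2, 2, 2, 2, 2, 2, 2, 2, 2, 1, 1, 1, 1, 1, 1, 1, 1, 1, 1, 1, 1, 1] (26 cycles, including the fixed point 0).
sign(π) = (−1)^{n − #cycles} = (−1)^{39−26} = (−1)^13 = -1.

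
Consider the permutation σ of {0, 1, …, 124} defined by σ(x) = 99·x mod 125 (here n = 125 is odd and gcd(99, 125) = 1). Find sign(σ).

Trace 76: π^k(76) = [76, 24, 1, 99, 51, 49, 101] for k=0..6.
The orbit structure of x ↦ 99x mod 125: 23 orbits of sizes [10, 10, 10, 10, 10, 10, 10, 10, 10, 10, 2, 2, 2, 2, 2, 2, 2, 2, 2, 2, 2, 2, 1].
23 cycles on 125: each ℓ→(−1)^(ℓ−1), product (−1)^102 = +1.
Zolotarev: (99|125) = +1, matching the cycle-count sign.

+1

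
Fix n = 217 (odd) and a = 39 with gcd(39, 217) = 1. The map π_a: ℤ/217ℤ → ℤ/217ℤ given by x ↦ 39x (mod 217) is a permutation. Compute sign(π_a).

+1

Orbit of 109 under x↦39x: [109, 128, 1, 39, 2, 78, 4]… (length divides ord_217(39)).
21 cycles of lengths [15, 15, 15, 15, 15, 15, 15, 15, 15, 15, 15, 15, 5, 5, 5, 5, 5, 5, 3, 3, 1].
sign(π) = (−1)^{n − #cycles} = (−1)^{217−21} = (−1)^196 = +1.
Via Zolotarev, sign(π_{39}) = (39|217) = +1.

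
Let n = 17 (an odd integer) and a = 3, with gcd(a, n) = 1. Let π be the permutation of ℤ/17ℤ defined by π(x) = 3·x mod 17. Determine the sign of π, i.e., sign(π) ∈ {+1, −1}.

Orbit of 7 under x↦3x: [7, 4, 12, 2, 6, 1, 3]… (length divides ord_17(3)).
The orbit structure of x ↦ 3x mod 17: 2 orbits of sizes [16, 1].
sign(π) = (−1)^{n − #cycles} = (−1)^{17−2} = (−1)^15 = -1.
Check: (3/17) = -1 by Zolotarev.

-1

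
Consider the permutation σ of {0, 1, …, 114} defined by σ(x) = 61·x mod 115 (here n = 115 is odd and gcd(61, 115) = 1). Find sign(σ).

-1

Orbit of 76 under x↦61x: [76, 36, 11, 96, 106, 26, 91]… (length divides ord_115(61)).
Cycle type of π: 22×5 + 1×5; total 10 cycles.
sign(π) = (−1)^{n − #cycles} = (−1)^{115−10} = (−1)^105 = -1.
(61|115)_J = -1 (Zolotarev's lemma cross-check).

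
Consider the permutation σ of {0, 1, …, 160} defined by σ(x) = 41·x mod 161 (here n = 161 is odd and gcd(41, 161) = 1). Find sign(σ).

Start at x=78: 78 → 139 → 64 → 48 → 36 → 27 → 141 → … (one orbit).
12 cycles of lengths [22, 22, 22, 22, 22, 22, 11, 11, 2, 2, 2, 1].
n − c = 161 − 12 = 149; sign = (−1)^149 = -1.
(41|161)_J = -1 (Zolotarev's lemma cross-check).

-1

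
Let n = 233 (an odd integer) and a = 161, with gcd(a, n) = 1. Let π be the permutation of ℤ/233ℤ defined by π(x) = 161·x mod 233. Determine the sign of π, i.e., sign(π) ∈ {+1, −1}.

Orbit of 169 under x↦161x: [169, 181, 16, 13, 229, 55, 1]… (length divides ord_233(161)).
Cycle lengths of π_161 on ℤ/233ℤ: [116, 116, 1]; 3 cycles in total.
sign(π) = (−1)^{n − #cycles} = (−1)^{233−3} = (−1)^230 = +1.
(161|233)_J = +1 (Zolotarev's lemma cross-check).

+1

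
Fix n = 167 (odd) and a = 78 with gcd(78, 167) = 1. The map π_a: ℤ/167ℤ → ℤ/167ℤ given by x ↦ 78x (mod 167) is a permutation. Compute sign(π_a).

-1

Trace 77: π^k(77) = [77, 161, 33, 69, 38, 125, 64] for k=0..6.
2 cycles of lengths [166, 1].
167 − 2 = 165 transpositions; sign(π) = (−1)^165 = -1.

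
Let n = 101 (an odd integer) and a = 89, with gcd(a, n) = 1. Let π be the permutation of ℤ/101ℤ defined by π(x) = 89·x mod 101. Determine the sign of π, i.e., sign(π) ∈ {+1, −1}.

Orbit of 60 under x↦89x: [60, 88, 55, 47, 42, 1, 89]… (length divides ord_101(89)).
Cycle type of π: 100 + 1; total 2 cycles.
n − c = 101 − 2 = 99; sign = (−1)^99 = -1.
Zolotarev: (89|101) = -1, matching the cycle-count sign.

-1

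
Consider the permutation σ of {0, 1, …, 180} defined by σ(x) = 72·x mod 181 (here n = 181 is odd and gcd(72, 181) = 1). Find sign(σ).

Orbit of 80 under x↦72x: [80, 149, 49, 89, 73, 7, 142]… (length divides ord_181(72)).
π_72 has 6 disjoint cycles with lengths [36, 36, 36, 36, 36, 1] on {0,…,180}.
sign(π) = (−1)^{n − #cycles} = (−1)^{181−6} = (−1)^175 = -1.

-1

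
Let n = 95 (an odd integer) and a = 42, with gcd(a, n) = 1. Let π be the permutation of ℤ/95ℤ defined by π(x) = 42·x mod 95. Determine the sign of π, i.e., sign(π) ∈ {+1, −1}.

-1

Start at x=47: 47 → 74 → 68 → 6 → 62 → 39 → 23 → … (one orbit).
Decompose π into cycles: lengths [36, 36, 9, 9, 4, 1] (6 cycles, including the fixed point 0).
sign(π) = (−1)^{n − #cycles} = (−1)^{95−6} = (−1)^89 = -1.
Zolotarev: (42|95) = -1, matching the cycle-count sign.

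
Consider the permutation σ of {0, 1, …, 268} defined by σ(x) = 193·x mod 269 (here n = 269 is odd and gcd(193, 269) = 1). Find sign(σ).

-1

Trace 190: π^k(190) = [190, 86, 189, 162, 62, 130, 73] for k=0..6.
Cycle type of π: 268 + 1; total 2 cycles.
269 − 2 = 267 transpositions; sign(π) = (−1)^267 = -1.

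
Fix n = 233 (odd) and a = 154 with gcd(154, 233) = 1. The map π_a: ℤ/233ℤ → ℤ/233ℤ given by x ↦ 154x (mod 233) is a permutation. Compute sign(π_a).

Orbit of 169 under x↦154x: [169, 163, 171, 5, 71, 216, 178]… (length divides ord_233(154)).
2 cycles of lengths [232, 1].
2 cycles on 233: each ℓ→(−1)^(ℓ−1), product (−1)^231 = -1.

-1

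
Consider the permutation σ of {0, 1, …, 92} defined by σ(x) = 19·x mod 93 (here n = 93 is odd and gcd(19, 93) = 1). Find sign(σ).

Orbit of 16 under x↦19x: [16, 25, 10, 4, 76, 49, 1]… (length divides ord_93(19)).
Decompose π into cycles: lengths [15, 15, 15, 15, 15, 15, 1, 1, 1] (9 cycles, including the fixed point 0).
With 9 cycles on 93 points, sign = (−1)^{93−9} = +1.
(19|93)_J = +1 (Zolotarev's lemma cross-check).

+1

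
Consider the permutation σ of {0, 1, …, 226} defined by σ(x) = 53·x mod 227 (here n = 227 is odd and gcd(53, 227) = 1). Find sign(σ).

Trace 21: π^k(21) = [21, 205, 196, 173, 89, 177, 74] for k=0..6.
The orbit structure of x ↦ 53x mod 227: 3 orbits of sizes [113, 113, 1].
sign(π) = (−1)^{n − #cycles} = (−1)^{227−3} = (−1)^224 = +1.
Zolotarev: (53|227) = +1, matching the cycle-count sign.

+1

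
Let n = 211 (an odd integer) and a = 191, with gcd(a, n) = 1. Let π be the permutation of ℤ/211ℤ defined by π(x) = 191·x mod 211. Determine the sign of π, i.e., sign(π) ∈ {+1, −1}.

-1

Start at x=159: 159 → 196 → 89 → 119 → 152 → 125 → 32 → … (one orbit).
Decompose π into cycles: lengths [210, 1] (2 cycles, including the fixed point 0).
n − c = 211 − 2 = 209; sign = (−1)^209 = -1.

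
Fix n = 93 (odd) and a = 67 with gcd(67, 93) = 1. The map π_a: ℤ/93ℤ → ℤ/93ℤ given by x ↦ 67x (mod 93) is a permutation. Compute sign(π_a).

+1

Start at x=1: 1 → 67 → 25 → 1 (one orbit).
Cycle lengths of π_67 on ℤ/93ℤ: [3, 3, 3, 3, 3, 3, 3, 3, 3, 3, 3, 3, 3, 3, 3, 3, 3, 3, 3, 3, 3, 3, 3, 3, 3, 3, 3, 3, 3, 3, 1, 1, 1]; 33 cycles in total.
n − c = 93 − 33 = 60; sign = (−1)^60 = +1.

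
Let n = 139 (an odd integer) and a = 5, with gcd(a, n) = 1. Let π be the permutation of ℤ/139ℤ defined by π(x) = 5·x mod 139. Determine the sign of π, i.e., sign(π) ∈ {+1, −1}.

Orbit of 34 under x↦5x: [34, 31, 16, 80, 122, 54, 131]… (length divides ord_139(5)).
Decompose π into cycles: lengths [69, 69, 1] (3 cycles, including the fixed point 0).
sign(π) = (−1)^{n − #cycles} = (−1)^{139−3} = (−1)^136 = +1.
The Jacobi symbol (5|139) = +1 (Zolotarev) agrees.

+1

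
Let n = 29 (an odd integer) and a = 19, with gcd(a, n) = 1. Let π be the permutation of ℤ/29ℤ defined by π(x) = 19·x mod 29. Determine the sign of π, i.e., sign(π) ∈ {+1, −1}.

-1

Start at x=14: 14 → 5 → 8 → 7 → 17 → 4 → 18 → … (one orbit).
Cycle lengths of π_19 on ℤ/29ℤ: [28, 1]; 2 cycles in total.
29 − 2 = 27 transpositions; sign(π) = (−1)^27 = -1.
(19|29)_J = -1 (Zolotarev's lemma cross-check).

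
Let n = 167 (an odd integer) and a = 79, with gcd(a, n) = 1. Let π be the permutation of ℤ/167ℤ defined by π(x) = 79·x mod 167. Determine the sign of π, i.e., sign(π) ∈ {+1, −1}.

-1

Start at x=43: 43 → 57 → 161 → 27 → 129 → 4 → 149 → … (one orbit).
Cycle lengths of π_79 on ℤ/167ℤ: [166, 1]; 2 cycles in total.
With 2 cycles on 167 points, sign = (−1)^{167−2} = -1.
The Jacobi symbol (79|167) = -1 (Zolotarev) agrees.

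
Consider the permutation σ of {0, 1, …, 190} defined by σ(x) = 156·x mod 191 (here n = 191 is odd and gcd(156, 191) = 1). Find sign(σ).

Start at x=169: 169 → 6 → 172 → 92 → 27 → 10 → 32 → … (one orbit).
π_156 has 3 disjoint cycles with lengths [95, 95, 1] on {0,…,190}.
n − c = 191 − 3 = 188; sign = (−1)^188 = +1.
Zolotarev: (156|191) = +1, matching the cycle-count sign.

+1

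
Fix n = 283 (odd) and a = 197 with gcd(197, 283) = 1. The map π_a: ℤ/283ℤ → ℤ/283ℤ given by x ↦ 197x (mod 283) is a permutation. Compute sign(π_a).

-1

Orbit of 58 under x↦197x: [58, 106, 223, 66, 267, 244, 241]… (length divides ord_283(197)).
Cycle type of π: 94×3 + 1; total 4 cycles.
4 cycles on 283: each ℓ→(−1)^(ℓ−1), product (−1)^279 = -1.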